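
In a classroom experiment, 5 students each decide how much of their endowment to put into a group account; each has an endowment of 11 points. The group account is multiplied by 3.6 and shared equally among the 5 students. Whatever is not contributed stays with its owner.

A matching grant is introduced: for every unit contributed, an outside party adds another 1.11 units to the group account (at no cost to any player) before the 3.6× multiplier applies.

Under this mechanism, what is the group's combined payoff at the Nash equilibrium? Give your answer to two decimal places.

Under the mechanism each unit contributed yields 3.6 × 2.11 / 5 = 1.5192 back to its contributor per unit of net cost, which exceeds 1, making full contribution the dominant choice for everyone.
At the Nash equilibrium everyone contributes 11. Group total payoff = 3.6 × 2.11 × 55 = 417.78.

417.78 points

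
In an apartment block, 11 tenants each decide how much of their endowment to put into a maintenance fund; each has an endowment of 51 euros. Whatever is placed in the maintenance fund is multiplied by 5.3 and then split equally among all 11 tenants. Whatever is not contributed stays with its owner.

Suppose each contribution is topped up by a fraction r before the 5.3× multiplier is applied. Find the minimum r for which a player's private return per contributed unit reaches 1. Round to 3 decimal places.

1.075

With matching at rate r, one contributed unit becomes (1 + r) in the maintenance fund and returns 5.3 × (1 + r) / 11 to the contributor.
Setting this equal to 1: 1 + r = 11/5.3 = 2.0755.
So the minimum matching rate is r = 2.0755 − 1 = 1.075.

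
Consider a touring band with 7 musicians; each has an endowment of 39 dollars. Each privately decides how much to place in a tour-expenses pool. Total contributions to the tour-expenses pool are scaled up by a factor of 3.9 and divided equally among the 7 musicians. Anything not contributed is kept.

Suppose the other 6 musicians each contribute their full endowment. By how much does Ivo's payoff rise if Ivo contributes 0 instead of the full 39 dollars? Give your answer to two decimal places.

17.27 dollars

Switching from a contribution of 39 to 0 lets Ivo keep an extra 39 dollars, but lowers the tour-expenses pool by 39, which costs Ivo their own share of that drop: 3.9/7 × 39 = 21.73.
Net gain = 39 − 21.73 = 17.27. The private return per contributed unit (0.5571) is below 1, so free-riding is indeed the best response regardless of what the others do.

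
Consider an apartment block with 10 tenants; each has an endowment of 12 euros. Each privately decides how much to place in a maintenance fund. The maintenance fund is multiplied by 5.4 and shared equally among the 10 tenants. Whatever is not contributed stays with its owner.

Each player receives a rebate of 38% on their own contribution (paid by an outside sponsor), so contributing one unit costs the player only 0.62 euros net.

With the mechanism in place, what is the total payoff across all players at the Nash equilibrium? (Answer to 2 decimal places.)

With the mechanism, a contributed unit returns (5.4/10) / 0.62 = 0.8710 per unit of net cost — still below 1 — so contributing 0 remains dominant for every player.
At the Nash equilibrium no one contributes; group total payoff = 10 × 12 = 120.

120.00 euros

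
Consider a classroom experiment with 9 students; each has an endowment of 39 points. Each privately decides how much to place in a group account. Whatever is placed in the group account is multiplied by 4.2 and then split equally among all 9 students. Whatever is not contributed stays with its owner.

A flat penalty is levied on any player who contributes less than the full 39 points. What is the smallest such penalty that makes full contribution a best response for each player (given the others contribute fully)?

Given the others contribute fully, the best deviation is to contribute 0 (any partial contribution still incurs the fine and gives up units whose private return 0.4667 is below 1).
Deviating from 39 to 0 saves 39 points but forfeits the deviator's share of the drop in the group account: 4.2/9 × 39 = 18.20.
So the deviation gain is 39 − 18.20 = 20.80, and the fine must be at least 20.80 points to wipe it out.

20.80 points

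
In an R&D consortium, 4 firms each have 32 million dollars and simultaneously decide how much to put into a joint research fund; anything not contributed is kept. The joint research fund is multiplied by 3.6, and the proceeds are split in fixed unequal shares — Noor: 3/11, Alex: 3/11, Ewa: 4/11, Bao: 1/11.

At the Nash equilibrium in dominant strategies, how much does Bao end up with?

42.47 million dollars

Player j's private return per contributed unit is 3.6 × (j's share). Contributing is weakly dominant for j when that share is at least 1/3.6 = 0.2778, and contributing 0 is dominant otherwise.
Ewa alone (share 4/11) is above the threshold, contributing 32; the remaining 3 contribute 0. Total contributed: 32.
Bao keeps 32 and receives 3.6 × 32 × 1/11 = 10.47 from the joint research fund, for a payoff of 42.47.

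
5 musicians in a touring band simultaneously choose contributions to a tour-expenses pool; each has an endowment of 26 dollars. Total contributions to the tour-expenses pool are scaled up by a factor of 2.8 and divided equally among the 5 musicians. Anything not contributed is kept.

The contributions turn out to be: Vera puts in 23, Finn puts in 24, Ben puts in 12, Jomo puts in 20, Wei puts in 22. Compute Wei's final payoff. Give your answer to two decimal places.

Total contributed: 23 + 24 + 12 + 20 + 22 = 101.
Each receives 2.8 × 101 / 5 = 56.56 from the tour-expenses pool.
Wei keeps 26 − 22 = 4, so Wei's payoff is 4 + 56.56 = 60.56.

60.56 dollars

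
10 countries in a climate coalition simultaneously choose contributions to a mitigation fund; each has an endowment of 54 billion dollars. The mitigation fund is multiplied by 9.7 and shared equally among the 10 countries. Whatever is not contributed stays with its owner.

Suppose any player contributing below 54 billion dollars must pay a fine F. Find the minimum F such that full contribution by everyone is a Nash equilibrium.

1.62 billion dollars

Given the others contribute fully, the best deviation is to contribute 0 (any partial contribution still incurs the fine and gives up units whose private return 0.9700 is below 1).
Deviating from 54 to 0 saves 54 billion dollars but forfeits the deviator's share of the drop in the mitigation fund: 9.7/10 × 54 = 52.38.
So the deviation gain is 54 − 52.38 = 1.62, and the fine must be at least 1.62 billion dollars to wipe it out.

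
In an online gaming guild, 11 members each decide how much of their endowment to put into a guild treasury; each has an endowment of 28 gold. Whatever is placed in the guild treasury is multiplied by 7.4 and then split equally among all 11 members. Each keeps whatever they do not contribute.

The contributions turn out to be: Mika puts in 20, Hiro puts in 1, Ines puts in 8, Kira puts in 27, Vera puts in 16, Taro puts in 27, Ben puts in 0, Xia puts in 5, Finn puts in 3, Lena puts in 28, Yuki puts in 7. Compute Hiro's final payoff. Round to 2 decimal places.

Total contributed: 20 + 1 + 8 + 27 + 16 + 27 + 0 + 5 + 3 + 28 + 7 = 142.
Each receives 7.4 × 142 / 11 = 95.53 from the guild treasury.
Hiro keeps 28 − 1 = 27, so Hiro's payoff is 27 + 95.53 = 122.53.

122.53 gold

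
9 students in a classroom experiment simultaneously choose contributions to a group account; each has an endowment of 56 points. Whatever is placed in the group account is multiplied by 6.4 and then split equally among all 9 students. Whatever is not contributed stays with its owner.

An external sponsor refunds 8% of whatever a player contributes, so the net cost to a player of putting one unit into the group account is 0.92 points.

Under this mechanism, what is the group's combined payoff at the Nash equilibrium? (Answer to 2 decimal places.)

504.00 points

The effective private return is (6.4/9) / 0.92 = 0.7729, which is still under 1, so the mechanism doesn't change anyone's dominant strategy: zero contribution.
Everyone keeps their endowment and the group total is 9 × 56 = 504.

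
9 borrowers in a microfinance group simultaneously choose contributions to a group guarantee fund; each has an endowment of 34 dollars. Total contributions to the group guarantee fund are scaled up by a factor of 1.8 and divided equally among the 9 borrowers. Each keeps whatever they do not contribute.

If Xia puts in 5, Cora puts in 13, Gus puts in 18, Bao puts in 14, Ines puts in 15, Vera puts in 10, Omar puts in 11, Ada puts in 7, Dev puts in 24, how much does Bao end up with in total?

43.40 dollars

Total contributed: 5 + 13 + 18 + 14 + 15 + 10 + 11 + 7 + 24 = 117.
Each receives 1.8 × 117 / 9 = 23.40 from the group guarantee fund.
Bao keeps 34 − 14 = 20, so Bao's payoff is 20 + 23.40 = 43.40.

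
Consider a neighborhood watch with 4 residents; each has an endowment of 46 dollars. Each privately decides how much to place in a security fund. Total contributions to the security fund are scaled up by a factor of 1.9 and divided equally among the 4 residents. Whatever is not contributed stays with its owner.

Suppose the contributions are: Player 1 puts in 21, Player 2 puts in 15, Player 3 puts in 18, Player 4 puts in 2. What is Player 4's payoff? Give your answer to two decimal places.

70.60 dollars

Total contributed: 21 + 15 + 18 + 2 = 56.
Each receives 1.9 × 56 / 4 = 26.60 from the security fund.
Player 4 keeps 46 − 2 = 44, so Player 4's payoff is 44 + 26.60 = 70.60.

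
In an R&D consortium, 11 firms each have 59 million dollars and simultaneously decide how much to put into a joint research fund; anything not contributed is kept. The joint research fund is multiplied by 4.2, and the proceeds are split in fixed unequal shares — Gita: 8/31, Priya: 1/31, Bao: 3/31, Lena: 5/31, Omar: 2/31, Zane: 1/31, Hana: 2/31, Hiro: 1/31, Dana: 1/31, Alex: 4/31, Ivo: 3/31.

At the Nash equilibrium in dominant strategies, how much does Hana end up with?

A player with share s gets back 4.2·s per unit contributed, so full contribution is dominant for anyone with s > 1/4.2 = 0.2381 and zero contribution is dominant for anyone below.
Gita alone (share 8/31) is above the threshold, contributing 59; the remaining 10 contribute 0. Total contributed: 59.
Hana keeps 59 and receives 4.2 × 59 × 2/31 = 15.99 from the joint research fund, for a payoff of 74.99.

74.99 million dollars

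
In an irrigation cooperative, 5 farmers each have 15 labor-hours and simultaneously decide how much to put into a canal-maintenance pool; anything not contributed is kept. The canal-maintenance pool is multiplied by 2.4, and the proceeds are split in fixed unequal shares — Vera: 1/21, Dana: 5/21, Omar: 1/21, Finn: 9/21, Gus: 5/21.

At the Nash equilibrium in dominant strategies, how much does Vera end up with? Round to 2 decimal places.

Each unit j contributes comes back to j as 2.4 × (j's share), so j prefers to contribute only if that share exceeds 1/2.4 = 0.4167; otherwise keeping the unit dominates.
Only Finn (9/21) clears that bar, contributing 15; the remaining 4 contribute 0. Total contributed: 15.
Vera keeps 15 and receives 2.4 × 15 × 1/21 = 1.71 from the canal-maintenance pool, for a payoff of 16.71.

16.71 labor-hours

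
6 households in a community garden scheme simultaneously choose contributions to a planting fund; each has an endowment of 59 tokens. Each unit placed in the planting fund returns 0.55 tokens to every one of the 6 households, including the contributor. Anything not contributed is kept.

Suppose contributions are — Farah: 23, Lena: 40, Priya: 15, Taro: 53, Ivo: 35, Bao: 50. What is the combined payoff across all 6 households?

Total contributed: 23 + 40 + 15 + 53 + 35 + 50 = 216; total kept: 6 × 59 − 216 = 138.
The planting fund pays out 0.55 × 6 × 216 = 712.80 in aggregate.
Group total = 138 + 712.80 = 850.80.

850.80 tokens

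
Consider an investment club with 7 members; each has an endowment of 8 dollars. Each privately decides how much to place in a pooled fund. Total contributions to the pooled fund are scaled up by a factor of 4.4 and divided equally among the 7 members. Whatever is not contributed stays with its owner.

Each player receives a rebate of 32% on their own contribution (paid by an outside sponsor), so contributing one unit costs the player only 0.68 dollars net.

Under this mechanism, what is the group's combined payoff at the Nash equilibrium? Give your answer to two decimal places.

56.00 dollars

The effective private return is (4.4/7) / 0.68 = 0.9244, which is still under 1, so the mechanism doesn't change anyone's dominant strategy: zero contribution.
At the Nash equilibrium no one contributes; group total payoff = 7 × 8 = 56.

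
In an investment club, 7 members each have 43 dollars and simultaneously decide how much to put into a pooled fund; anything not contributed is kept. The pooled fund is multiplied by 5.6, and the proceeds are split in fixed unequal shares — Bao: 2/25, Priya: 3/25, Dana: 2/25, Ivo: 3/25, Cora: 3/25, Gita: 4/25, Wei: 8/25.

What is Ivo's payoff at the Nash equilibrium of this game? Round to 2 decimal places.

71.90 dollars

For player j, contributing a unit is worthwhile iff 5.6 × (j's share) ≥ 1, i.e. iff j's share is at least 0.1786.
Only Wei (8/25) clears that bar, contributing 43; the remaining 6 contribute 0. Total contributed: 43.
Ivo keeps 43 and receives 5.6 × 43 × 3/25 = 28.90 from the pooled fund, for a payoff of 71.90.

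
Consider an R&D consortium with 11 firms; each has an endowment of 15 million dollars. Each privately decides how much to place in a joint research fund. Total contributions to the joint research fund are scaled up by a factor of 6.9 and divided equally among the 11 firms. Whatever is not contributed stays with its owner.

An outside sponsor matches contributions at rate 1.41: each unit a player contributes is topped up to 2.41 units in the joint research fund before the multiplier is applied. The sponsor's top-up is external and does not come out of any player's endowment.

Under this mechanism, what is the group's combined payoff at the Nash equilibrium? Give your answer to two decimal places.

2743.79 million dollars

Under the mechanism each unit contributed yields 6.9 × 2.41 / 11 = 1.5117 back to its contributor per unit of net cost, which exceeds 1, making full contribution the dominant choice for everyone.
At the Nash equilibrium everyone contributes 15. Group total payoff = 6.9 × 2.41 × 165 = 2743.79.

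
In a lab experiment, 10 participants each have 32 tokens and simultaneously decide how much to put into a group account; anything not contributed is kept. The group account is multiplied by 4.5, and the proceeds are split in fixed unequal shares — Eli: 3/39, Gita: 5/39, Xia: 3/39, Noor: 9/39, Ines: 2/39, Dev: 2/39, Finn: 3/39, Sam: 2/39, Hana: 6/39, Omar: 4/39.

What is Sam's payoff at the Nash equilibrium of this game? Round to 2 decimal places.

For player j, contributing a unit is worthwhile iff 4.5 × (j's share) ≥ 1, i.e. iff j's share is at least 0.2222.
Only Noor (9/39) clears that bar, contributing 32; the remaining 9 contribute 0. Total contributed: 32.
Sam keeps 32 and receives 4.5 × 32 × 2/39 = 7.38 from the group account, for a payoff of 39.38.

39.38 tokens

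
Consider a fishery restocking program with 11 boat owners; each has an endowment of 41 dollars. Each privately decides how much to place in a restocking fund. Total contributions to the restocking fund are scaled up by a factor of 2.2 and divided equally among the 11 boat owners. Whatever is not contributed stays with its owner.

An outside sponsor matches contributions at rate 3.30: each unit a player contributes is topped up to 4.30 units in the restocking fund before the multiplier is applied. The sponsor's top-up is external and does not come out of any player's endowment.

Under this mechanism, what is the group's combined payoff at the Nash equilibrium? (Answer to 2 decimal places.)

451.00 dollars

With the mechanism, a contributed unit returns 2.2 × 4.30 / 11 = 0.8600 per unit of net cost — still below 1 — so contributing 0 remains dominant for every player.
Everyone keeps their endowment and the group total is 11 × 41 = 451.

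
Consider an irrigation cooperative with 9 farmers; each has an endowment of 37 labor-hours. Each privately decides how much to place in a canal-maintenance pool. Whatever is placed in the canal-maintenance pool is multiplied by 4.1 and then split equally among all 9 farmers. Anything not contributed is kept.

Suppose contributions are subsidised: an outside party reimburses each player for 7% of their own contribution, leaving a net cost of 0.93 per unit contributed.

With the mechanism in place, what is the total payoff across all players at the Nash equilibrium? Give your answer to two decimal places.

333.00 labor-hours

With the mechanism, a contributed unit returns (4.1/9) / 0.93 = 0.4898 per unit of net cost — still below 1 — so contributing 0 remains dominant for every player.
At the Nash equilibrium no one contributes; group total payoff = 9 × 37 = 333.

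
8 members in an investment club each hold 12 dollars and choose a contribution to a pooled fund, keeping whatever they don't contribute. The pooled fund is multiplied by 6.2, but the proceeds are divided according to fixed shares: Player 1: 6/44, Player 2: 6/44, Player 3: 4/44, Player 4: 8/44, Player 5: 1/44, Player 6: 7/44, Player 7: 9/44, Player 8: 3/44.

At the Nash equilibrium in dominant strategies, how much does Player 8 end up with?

22.15 dollars

Each unit j contributes comes back to j as 6.2 × (j's share), so j prefers to contribute only if that share exceeds 1/6.2 = 0.1613; otherwise keeping the unit dominates.
Player 4 and Player 7 clear that bar, contributing 12 each; the remaining 6 contribute 0. Total contributed: 24.
Player 8 keeps 12 and receives 6.2 × 24 × 3/44 = 10.15 from the pooled fund, for a payoff of 22.15.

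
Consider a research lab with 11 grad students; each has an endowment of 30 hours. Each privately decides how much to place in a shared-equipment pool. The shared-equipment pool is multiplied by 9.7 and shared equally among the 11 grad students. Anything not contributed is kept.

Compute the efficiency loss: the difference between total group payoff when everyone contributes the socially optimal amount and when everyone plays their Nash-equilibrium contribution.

Each contributed unit returns 9.7/11 = 0.8818 to its contributor — below 1 — so contributing 0 is dominant for every player. At the Nash equilibrium everyone keeps their 30, and the group total is 11 × 30 = 330.
Each contributed unit returns 9.700 to the group as a whole (0.8818 to each of 11 players), which exceeds 1, so the social optimum is full contribution: group total = 9.700 × 330 = 3201.00.
Efficiency loss = 3201.00 − 330 = 2871.00.

2871.00 hours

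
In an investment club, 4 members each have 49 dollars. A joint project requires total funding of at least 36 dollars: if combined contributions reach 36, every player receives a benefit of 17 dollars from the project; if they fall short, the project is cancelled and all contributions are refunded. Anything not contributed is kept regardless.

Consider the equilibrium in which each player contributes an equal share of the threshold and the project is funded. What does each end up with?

57 dollars

Equal share of the threshold: 36/4 = 9.
At this profile no one gains by cutting their contribution: any cut drops the total below 36, the project is cancelled, contributions are refunded, and the deviator ends with 49, which is less than 49 − 9 + 17 = 57. Contributing more than 9 just wastes the excess. So contributing exactly 9 is a best response.
Each player's payoff: 49 − 9 + 17 = 57.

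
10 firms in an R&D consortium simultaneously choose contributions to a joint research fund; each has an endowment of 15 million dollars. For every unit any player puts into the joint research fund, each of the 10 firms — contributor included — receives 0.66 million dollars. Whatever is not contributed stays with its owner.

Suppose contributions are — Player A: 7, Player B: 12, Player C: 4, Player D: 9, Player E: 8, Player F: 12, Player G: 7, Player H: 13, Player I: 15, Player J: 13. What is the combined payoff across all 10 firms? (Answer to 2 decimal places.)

Total contributed: 7 + 12 + 4 + 9 + 8 + 12 + 7 + 13 + 15 + 13 = 100; total kept: 10 × 15 − 100 = 50.
The joint research fund pays out 0.66 × 10 × 100 = 660.00 in aggregate.
Group total = 50 + 660.00 = 710.00.

710.00 million dollars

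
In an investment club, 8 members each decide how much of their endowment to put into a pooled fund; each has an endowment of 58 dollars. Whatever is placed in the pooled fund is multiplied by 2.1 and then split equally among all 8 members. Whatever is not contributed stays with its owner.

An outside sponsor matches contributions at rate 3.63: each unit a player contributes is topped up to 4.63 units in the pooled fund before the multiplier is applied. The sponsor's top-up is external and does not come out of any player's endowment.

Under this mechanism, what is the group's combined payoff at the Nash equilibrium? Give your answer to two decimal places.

The effective private return per unit is now 2.1 × 4.63 / 8 = 1.2154 > 1, so every player's dominant strategy flips to full contribution.
At the Nash equilibrium everyone contributes 58. Group total payoff = 2.1 × 4.63 × 464 = 4511.47.

4511.47 dollars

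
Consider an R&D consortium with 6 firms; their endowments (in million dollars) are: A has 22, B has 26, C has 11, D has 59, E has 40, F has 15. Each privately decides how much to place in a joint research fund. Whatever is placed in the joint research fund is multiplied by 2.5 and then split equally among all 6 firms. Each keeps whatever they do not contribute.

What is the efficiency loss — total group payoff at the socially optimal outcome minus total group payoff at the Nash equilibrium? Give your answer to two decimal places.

259.50 million dollars

The private return per contributed unit is 2.5/6 = 0.4167 < 1 for every player regardless of endowment, so the Nash equilibrium is zero contribution and the group total is Σ E_j = 22 + 26 + 11 + 59 + 40 + 15 = 173.
Each contributed unit returns 2.500 to the group, so the social optimum is full contribution by everyone: group total = 2.500 × 173 = 432.50.
Efficiency loss = (2.500 − 1) × 173 = 259.50.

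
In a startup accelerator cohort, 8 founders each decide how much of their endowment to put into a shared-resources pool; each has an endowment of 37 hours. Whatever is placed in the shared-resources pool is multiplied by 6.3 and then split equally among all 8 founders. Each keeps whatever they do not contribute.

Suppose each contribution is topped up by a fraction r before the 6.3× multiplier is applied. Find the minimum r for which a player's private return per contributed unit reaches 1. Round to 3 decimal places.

With matching at rate r, one contributed unit becomes (1 + r) in the shared-resources pool and returns 6.3 × (1 + r) / 8 to the contributor.
Setting this equal to 1: 1 + r = 8/6.3 = 1.2698.
So the minimum matching rate is r = 1.2698 − 1 = 0.270.

0.270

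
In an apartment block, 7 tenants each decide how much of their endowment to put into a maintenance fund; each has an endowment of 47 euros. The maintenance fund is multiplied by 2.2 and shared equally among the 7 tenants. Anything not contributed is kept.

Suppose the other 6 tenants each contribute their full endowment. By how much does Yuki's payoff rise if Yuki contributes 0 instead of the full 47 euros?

32.23 euros

Switching from a contribution of 47 to 0 lets Yuki keep an extra 47 euros, but lowers the maintenance fund by 47, which costs Yuki their own share of that drop: 2.2/7 × 47 = 14.77.
Net gain = 47 − 14.77 = 32.23. The private return per contributed unit (0.3143) is below 1, so free-riding is indeed the best response regardless of what the others do.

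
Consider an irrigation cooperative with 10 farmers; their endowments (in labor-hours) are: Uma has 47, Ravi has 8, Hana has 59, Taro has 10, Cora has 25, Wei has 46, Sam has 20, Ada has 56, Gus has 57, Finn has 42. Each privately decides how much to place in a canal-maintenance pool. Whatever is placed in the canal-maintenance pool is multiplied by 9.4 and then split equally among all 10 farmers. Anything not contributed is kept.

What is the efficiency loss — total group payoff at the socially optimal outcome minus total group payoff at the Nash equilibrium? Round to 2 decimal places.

3108.00 labor-hours

The private return per contributed unit is 9.4/10 = 0.9400 < 1 for every player regardless of endowment, so the Nash equilibrium is zero contribution and the group total is Σ E_j = 47 + 8 + 59 + 10 + 25 + 46 + 20 + 56 + 57 + 42 = 370.
Each contributed unit returns 9.400 to the group, so the social optimum is full contribution by everyone: group total = 9.400 × 370 = 3478.00.
Efficiency loss = (9.400 − 1) × 370 = 3108.00.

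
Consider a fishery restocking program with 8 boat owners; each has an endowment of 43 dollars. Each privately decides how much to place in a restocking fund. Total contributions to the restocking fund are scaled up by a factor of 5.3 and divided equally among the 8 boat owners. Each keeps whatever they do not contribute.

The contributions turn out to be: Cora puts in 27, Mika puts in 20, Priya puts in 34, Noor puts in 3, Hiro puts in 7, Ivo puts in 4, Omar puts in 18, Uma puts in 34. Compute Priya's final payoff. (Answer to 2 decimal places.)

Total contributed: 27 + 20 + 34 + 3 + 7 + 4 + 18 + 34 = 147.
Each receives 5.3 × 147 / 8 = 97.39 from the restocking fund.
Priya keeps 43 − 34 = 9, so Priya's payoff is 9 + 97.39 = 106.39.

106.39 dollars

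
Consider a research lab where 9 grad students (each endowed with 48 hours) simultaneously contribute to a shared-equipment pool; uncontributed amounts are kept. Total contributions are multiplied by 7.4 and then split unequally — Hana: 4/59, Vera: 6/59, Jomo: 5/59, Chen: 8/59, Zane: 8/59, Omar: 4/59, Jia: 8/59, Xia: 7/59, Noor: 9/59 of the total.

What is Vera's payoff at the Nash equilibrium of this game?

192.49 hours

Each unit j contributes comes back to j as 7.4 × (j's share), so j prefers to contribute only if that share exceeds 1/7.4 = 0.1351; otherwise keeping the unit dominates.
The shares above 0.1351 belong to Chen, Zane, Jia and Noor, contributing 48 each; the remaining 5 contribute 0. Total contributed: 192.
Vera keeps 48 and receives 7.4 × 192 × 6/59 = 144.49 from the shared-equipment pool, for a payoff of 192.49.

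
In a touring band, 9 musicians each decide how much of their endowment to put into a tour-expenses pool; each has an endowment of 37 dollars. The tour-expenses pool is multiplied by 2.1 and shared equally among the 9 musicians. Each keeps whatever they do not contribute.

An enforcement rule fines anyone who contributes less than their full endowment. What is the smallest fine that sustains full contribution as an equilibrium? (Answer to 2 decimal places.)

Given the others contribute fully, the best deviation is to contribute 0 (any partial contribution still incurs the fine and gives up units whose private return 0.2333 is below 1).
Deviating from 37 to 0 saves 37 dollars but forfeits the deviator's share of the drop in the tour-expenses pool: 2.1/9 × 37 = 8.63.
So the deviation gain is 37 − 8.63 = 28.37, and the fine must be at least 28.37 dollars to wipe it out.

28.37 dollars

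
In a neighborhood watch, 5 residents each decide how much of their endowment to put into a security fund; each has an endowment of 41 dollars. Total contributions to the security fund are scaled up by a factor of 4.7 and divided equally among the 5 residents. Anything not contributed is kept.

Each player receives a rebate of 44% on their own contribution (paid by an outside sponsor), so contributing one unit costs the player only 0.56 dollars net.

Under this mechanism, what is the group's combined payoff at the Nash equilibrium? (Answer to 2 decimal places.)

1053.70 dollars

The effective private return per unit is now (4.7/5) / 0.56 = 1.6786 > 1, so every player's dominant strategy flips to full contribution.
So the Nash equilibrium is full contribution by all 5; the group earns 5 × (41 × 0.44 + 4.7 × 41) = 1053.70.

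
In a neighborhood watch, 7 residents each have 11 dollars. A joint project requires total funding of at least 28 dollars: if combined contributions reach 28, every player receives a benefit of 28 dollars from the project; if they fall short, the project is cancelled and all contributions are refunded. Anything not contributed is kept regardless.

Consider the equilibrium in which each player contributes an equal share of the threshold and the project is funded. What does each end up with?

35 dollars

Equal share of the threshold: 28/7 = 4.
At this profile no one gains by cutting their contribution: any cut drops the total below 28, the project is cancelled, contributions are refunded, and the deviator ends with 11, which is less than 11 − 4 + 28 = 35. Contributing more than 4 just wastes the excess. So contributing exactly 4 is a best response.
Each player's payoff: 11 − 4 + 28 = 35.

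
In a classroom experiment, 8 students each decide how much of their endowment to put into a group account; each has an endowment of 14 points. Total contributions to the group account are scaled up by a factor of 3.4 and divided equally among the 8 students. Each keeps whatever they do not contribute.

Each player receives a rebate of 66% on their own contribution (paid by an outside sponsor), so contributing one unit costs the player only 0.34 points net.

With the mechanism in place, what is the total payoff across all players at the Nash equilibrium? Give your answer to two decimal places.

The effective private return per unit is now (3.4/8) / 0.34 = 1.2500 > 1, so every player's dominant strategy flips to full contribution.
So the Nash equilibrium is full contribution by all 8; the group earns 8 × (14 × 0.66 + 3.4 × 14) = 454.72.

454.72 points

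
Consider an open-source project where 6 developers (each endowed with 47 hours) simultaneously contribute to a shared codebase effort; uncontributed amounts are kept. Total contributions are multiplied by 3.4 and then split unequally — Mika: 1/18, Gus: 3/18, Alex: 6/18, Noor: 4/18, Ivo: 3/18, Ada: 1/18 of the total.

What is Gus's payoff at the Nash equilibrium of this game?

73.63 hours

Each unit j contributes comes back to j as 3.4 × (j's share), so j prefers to contribute only if that share exceeds 1/3.4 = 0.2941; otherwise keeping the unit dominates.
The only share above 0.2941 is Alex's 6/18, contributing 47; the remaining 5 contribute 0. Total contributed: 47.
Gus keeps 47 and receives 3.4 × 47 × 3/18 = 26.63 from the shared codebase effort, for a payoff of 73.63.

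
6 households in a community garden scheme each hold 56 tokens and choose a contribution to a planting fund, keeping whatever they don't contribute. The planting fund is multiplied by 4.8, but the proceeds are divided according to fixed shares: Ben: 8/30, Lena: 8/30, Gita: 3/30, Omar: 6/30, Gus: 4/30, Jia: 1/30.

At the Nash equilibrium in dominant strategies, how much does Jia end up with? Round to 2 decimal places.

For player j, contributing a unit is worthwhile iff 4.8 × (j's share) ≥ 1, i.e. iff j's share is at least 0.2083.
Ben and Lena clear that bar, contributing 56 each; the remaining 4 contribute 0. Total contributed: 112.
Jia keeps 56 and receives 4.8 × 112 × 1/30 = 17.92 from the planting fund, for a payoff of 73.92.

73.92 tokens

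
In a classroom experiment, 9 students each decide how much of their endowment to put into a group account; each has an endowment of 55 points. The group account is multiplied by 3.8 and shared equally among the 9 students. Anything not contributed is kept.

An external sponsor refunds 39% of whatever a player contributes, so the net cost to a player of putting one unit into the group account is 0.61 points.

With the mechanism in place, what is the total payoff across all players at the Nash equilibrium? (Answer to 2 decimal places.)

495.00 points

Even with the mechanism, each unit contributed returns only (3.8/9) / 0.61 = 0.6922 per unit of net cost, so contributing nothing is still dominant.
At the Nash equilibrium no one contributes; group total payoff = 9 × 55 = 495.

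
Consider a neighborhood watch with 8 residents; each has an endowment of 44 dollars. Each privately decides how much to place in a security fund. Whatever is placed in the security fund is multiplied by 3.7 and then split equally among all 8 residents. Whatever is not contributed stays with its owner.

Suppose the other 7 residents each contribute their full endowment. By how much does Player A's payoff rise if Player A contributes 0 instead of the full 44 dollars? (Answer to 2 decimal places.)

Switching from a contribution of 44 to 0 lets Player A keep an extra 44 dollars, but lowers the security fund by 44, which costs Player A their own share of that drop: 3.7/8 × 44 = 20.35.
Net gain = 44 − 20.35 = 23.65. The private return per contributed unit (0.4625) is below 1, so free-riding is indeed the best response regardless of what the others do.

23.65 dollars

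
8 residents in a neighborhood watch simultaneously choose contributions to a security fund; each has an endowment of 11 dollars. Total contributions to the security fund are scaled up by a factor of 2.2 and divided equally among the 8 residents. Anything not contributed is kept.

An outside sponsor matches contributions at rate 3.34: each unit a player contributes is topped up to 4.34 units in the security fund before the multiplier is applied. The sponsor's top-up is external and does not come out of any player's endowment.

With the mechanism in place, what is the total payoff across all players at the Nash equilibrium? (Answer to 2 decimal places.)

840.22 dollars

Under the mechanism each unit contributed yields 2.2 × 4.34 / 8 = 1.1935 back to its contributor per unit of net cost, which exceeds 1, making full contribution the dominant choice for everyone.
At the Nash equilibrium everyone contributes 11. Group total payoff = 2.2 × 4.34 × 88 = 840.22.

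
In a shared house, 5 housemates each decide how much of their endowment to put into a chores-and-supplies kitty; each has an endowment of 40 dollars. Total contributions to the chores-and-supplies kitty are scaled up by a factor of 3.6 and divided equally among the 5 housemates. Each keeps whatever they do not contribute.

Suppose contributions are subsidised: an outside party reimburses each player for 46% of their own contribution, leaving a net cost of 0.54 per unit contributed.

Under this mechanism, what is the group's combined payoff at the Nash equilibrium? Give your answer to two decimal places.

Under the mechanism each unit contributed yields (3.6/5) / 0.54 = 1.3333 back to its contributor per unit of net cost, which exceeds 1, making full contribution the dominant choice for everyone.
At the Nash equilibrium everyone contributes 40. Group total payoff = 5 × (40 × 0.46 + 3.6 × 40) = 812.00.

812.00 dollars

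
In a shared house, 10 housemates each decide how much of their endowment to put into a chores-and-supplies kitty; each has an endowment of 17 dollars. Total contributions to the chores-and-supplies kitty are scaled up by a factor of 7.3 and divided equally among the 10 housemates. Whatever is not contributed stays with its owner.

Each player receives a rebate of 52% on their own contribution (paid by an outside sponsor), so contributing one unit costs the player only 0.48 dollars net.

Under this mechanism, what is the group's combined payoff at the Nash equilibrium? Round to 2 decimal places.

1329.40 dollars

The effective private return per unit is now (7.3/10) / 0.48 = 1.5208 > 1, so every player's dominant strategy flips to full contribution.
At the Nash equilibrium everyone contributes 17. Group total payoff = 10 × (17 × 0.52 + 7.3 × 17) = 1329.40.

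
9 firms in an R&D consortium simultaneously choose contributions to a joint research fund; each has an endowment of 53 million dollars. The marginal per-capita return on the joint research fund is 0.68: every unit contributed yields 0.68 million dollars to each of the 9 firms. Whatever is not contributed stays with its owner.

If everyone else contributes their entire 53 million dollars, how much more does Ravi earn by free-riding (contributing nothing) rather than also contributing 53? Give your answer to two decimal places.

16.96 million dollars

Switching from a contribution of 53 to 0 lets Ravi keep an extra 53 million dollars, but lowers the joint research fund by 53, which costs Ravi their own share of that drop: 0.68 × 53 = 36.04.
Net gain = 53 − 36.04 = 16.96. The private return per contributed unit (0.68) is below 1, so free-riding is indeed the best response regardless of what the others do.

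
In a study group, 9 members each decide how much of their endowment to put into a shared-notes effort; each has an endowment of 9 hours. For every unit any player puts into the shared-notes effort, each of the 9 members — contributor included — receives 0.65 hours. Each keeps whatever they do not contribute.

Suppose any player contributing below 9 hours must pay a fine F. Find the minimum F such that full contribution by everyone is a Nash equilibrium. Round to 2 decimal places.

3.15 hours

Given the others contribute fully, the best deviation is to contribute 0 (any partial contribution still incurs the fine and gives up units whose private return 0.65 is below 1).
Deviating from 9 to 0 saves 9 hours but forfeits the deviator's share of the drop in the shared-notes effort: 0.65 × 9 = 5.85.
So the deviation gain is 9 − 5.85 = 3.15, and the fine must be at least 3.15 hours to wipe it out.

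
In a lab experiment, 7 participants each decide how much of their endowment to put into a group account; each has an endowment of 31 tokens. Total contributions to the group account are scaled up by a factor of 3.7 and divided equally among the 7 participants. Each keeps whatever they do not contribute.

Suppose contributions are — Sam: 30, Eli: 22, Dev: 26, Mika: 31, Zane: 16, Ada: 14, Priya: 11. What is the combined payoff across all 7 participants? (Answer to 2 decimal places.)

Total contributed: 30 + 22 + 26 + 31 + 16 + 14 + 11 = 150; total kept: 7 × 31 − 150 = 67.
The group account pays out 3.7 × 150 = 555.00 in aggregate.
Group total = 67 + 555.00 = 622.00.

622.00 tokens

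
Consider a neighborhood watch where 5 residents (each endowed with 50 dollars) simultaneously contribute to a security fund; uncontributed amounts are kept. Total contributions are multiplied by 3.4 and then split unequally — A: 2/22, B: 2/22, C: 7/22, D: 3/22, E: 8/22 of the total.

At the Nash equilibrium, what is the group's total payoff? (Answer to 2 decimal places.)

Player j's private return per contributed unit is 3.4 × (j's share). Contributing is weakly dominant for j when that share is at least 1/3.4 = 0.2941, and contributing 0 is dominant otherwise.
The shares above 0.2941 belong to C and E, contributing 50 each; the remaining 3 contribute 0. Total contributed: 100.
The security fund pays out 3.4 × 100 = 340.00 in total (split across the unequal shares, but the aggregate is all that matters for the group sum).
The 3 free-riders keep 50 each, adding 150. Group total = 150 + 340.00 = 490.00.

490.00 dollars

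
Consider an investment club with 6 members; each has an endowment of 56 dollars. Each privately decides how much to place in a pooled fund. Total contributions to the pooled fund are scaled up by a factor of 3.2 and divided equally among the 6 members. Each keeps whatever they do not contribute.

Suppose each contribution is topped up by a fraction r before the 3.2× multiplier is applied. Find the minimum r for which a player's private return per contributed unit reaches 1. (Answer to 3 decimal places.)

With matching at rate r, one contributed unit becomes (1 + r) in the pooled fund and returns 3.2 × (1 + r) / 6 to the contributor.
Setting this equal to 1: 1 + r = 6/3.2 = 1.8750.
So the minimum matching rate is r = 1.8750 − 1 = 0.875.

0.875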